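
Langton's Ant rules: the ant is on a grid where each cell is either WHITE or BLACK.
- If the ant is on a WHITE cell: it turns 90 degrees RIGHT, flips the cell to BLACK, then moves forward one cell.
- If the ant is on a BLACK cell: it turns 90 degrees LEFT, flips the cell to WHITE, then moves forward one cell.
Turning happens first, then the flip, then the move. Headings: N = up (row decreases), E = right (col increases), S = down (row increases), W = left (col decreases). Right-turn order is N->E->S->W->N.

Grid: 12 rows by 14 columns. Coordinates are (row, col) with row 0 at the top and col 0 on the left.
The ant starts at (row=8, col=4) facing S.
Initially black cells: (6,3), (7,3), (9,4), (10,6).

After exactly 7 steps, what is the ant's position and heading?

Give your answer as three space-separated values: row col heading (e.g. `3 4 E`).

Answer: 5 4 E

Derivation:
Step 1: on WHITE (8,4): turn R to W, flip to black, move to (8,3). |black|=5
Step 2: on WHITE (8,3): turn R to N, flip to black, move to (7,3). |black|=6
Step 3: on BLACK (7,3): turn L to W, flip to white, move to (7,2). |black|=5
Step 4: on WHITE (7,2): turn R to N, flip to black, move to (6,2). |black|=6
Step 5: on WHITE (6,2): turn R to E, flip to black, move to (6,3). |black|=7
Step 6: on BLACK (6,3): turn L to N, flip to white, move to (5,3). |black|=6
Step 7: on WHITE (5,3): turn R to E, flip to black, move to (5,4). |black|=7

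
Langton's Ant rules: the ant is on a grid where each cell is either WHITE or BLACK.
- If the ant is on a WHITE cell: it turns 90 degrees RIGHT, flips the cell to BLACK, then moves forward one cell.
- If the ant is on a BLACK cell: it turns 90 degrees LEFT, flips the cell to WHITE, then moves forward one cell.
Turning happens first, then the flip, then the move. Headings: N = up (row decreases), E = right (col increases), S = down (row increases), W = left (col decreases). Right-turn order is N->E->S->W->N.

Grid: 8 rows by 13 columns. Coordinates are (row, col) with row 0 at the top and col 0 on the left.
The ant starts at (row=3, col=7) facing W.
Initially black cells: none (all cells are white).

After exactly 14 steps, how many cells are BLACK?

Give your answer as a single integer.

Answer: 10

Derivation:
Step 1: on WHITE (3,7): turn R to N, flip to black, move to (2,7). |black|=1
Step 2: on WHITE (2,7): turn R to E, flip to black, move to (2,8). |black|=2
Step 3: on WHITE (2,8): turn R to S, flip to black, move to (3,8). |black|=3
Step 4: on WHITE (3,8): turn R to W, flip to black, move to (3,7). |black|=4
Step 5: on BLACK (3,7): turn L to S, flip to white, move to (4,7). |black|=3
Step 6: on WHITE (4,7): turn R to W, flip to black, move to (4,6). |black|=4
Step 7: on WHITE (4,6): turn R to N, flip to black, move to (3,6). |black|=5
Step 8: on WHITE (3,6): turn R to E, flip to black, move to (3,7). |black|=6
Step 9: on WHITE (3,7): turn R to S, flip to black, move to (4,7). |black|=7
Step 10: on BLACK (4,7): turn L to E, flip to white, move to (4,8). |black|=6
Step 11: on WHITE (4,8): turn R to S, flip to black, move to (5,8). |black|=7
Step 12: on WHITE (5,8): turn R to W, flip to black, move to (5,7). |black|=8
Step 13: on WHITE (5,7): turn R to N, flip to black, move to (4,7). |black|=9
Step 14: on WHITE (4,7): turn R to E, flip to black, move to (4,8). |black|=10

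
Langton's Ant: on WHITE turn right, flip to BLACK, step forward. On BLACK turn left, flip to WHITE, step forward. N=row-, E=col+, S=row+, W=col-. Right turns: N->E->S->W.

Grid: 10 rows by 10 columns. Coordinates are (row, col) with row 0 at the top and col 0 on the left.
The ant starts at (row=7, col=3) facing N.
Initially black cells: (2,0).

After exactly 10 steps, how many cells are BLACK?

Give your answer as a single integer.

Answer: 7

Derivation:
Step 1: on WHITE (7,3): turn R to E, flip to black, move to (7,4). |black|=2
Step 2: on WHITE (7,4): turn R to S, flip to black, move to (8,4). |black|=3
Step 3: on WHITE (8,4): turn R to W, flip to black, move to (8,3). |black|=4
Step 4: on WHITE (8,3): turn R to N, flip to black, move to (7,3). |black|=5
Step 5: on BLACK (7,3): turn L to W, flip to white, move to (7,2). |black|=4
Step 6: on WHITE (7,2): turn R to N, flip to black, move to (6,2). |black|=5
Step 7: on WHITE (6,2): turn R to E, flip to black, move to (6,3). |black|=6
Step 8: on WHITE (6,3): turn R to S, flip to black, move to (7,3). |black|=7
Step 9: on WHITE (7,3): turn R to W, flip to black, move to (7,2). |black|=8
Step 10: on BLACK (7,2): turn L to S, flip to white, move to (8,2). |black|=7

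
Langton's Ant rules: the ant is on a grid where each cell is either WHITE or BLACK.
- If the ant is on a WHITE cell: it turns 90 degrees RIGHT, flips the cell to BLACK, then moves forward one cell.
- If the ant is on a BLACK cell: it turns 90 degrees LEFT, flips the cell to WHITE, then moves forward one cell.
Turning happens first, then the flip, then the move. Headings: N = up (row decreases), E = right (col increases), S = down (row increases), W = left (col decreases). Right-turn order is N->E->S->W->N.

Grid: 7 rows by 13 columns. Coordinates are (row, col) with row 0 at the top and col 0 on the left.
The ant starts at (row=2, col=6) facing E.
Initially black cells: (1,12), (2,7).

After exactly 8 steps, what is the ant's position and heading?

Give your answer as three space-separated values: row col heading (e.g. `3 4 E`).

Answer: 2 8 E

Derivation:
Step 1: on WHITE (2,6): turn R to S, flip to black, move to (3,6). |black|=3
Step 2: on WHITE (3,6): turn R to W, flip to black, move to (3,5). |black|=4
Step 3: on WHITE (3,5): turn R to N, flip to black, move to (2,5). |black|=5
Step 4: on WHITE (2,5): turn R to E, flip to black, move to (2,6). |black|=6
Step 5: on BLACK (2,6): turn L to N, flip to white, move to (1,6). |black|=5
Step 6: on WHITE (1,6): turn R to E, flip to black, move to (1,7). |black|=6
Step 7: on WHITE (1,7): turn R to S, flip to black, move to (2,7). |black|=7
Step 8: on BLACK (2,7): turn L to E, flip to white, move to (2,8). |black|=6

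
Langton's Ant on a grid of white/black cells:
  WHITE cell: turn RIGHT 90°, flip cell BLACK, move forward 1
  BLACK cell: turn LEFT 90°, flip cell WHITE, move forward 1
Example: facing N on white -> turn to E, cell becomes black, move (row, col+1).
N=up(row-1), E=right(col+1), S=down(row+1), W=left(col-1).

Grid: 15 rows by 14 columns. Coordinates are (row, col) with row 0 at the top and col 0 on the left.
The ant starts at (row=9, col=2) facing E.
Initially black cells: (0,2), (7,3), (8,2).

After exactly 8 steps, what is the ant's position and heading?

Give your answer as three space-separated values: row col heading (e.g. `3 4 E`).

Step 1: on WHITE (9,2): turn R to S, flip to black, move to (10,2). |black|=4
Step 2: on WHITE (10,2): turn R to W, flip to black, move to (10,1). |black|=5
Step 3: on WHITE (10,1): turn R to N, flip to black, move to (9,1). |black|=6
Step 4: on WHITE (9,1): turn R to E, flip to black, move to (9,2). |black|=7
Step 5: on BLACK (9,2): turn L to N, flip to white, move to (8,2). |black|=6
Step 6: on BLACK (8,2): turn L to W, flip to white, move to (8,1). |black|=5
Step 7: on WHITE (8,1): turn R to N, flip to black, move to (7,1). |black|=6
Step 8: on WHITE (7,1): turn R to E, flip to black, move to (7,2). |black|=7

Answer: 7 2 E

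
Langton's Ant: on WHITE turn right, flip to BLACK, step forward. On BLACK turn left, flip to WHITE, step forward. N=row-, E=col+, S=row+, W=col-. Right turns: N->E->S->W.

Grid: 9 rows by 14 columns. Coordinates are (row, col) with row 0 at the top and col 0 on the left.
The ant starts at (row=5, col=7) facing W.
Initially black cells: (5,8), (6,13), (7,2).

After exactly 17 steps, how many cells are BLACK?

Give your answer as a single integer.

Answer: 8

Derivation:
Step 1: on WHITE (5,7): turn R to N, flip to black, move to (4,7). |black|=4
Step 2: on WHITE (4,7): turn R to E, flip to black, move to (4,8). |black|=5
Step 3: on WHITE (4,8): turn R to S, flip to black, move to (5,8). |black|=6
Step 4: on BLACK (5,8): turn L to E, flip to white, move to (5,9). |black|=5
Step 5: on WHITE (5,9): turn R to S, flip to black, move to (6,9). |black|=6
Step 6: on WHITE (6,9): turn R to W, flip to black, move to (6,8). |black|=7
Step 7: on WHITE (6,8): turn R to N, flip to black, move to (5,8). |black|=8
Step 8: on WHITE (5,8): turn R to E, flip to black, move to (5,9). |black|=9
Step 9: on BLACK (5,9): turn L to N, flip to white, move to (4,9). |black|=8
Step 10: on WHITE (4,9): turn R to E, flip to black, move to (4,10). |black|=9
Step 11: on WHITE (4,10): turn R to S, flip to black, move to (5,10). |black|=10
Step 12: on WHITE (5,10): turn R to W, flip to black, move to (5,9). |black|=11
Step 13: on WHITE (5,9): turn R to N, flip to black, move to (4,9). |black|=12
Step 14: on BLACK (4,9): turn L to W, flip to white, move to (4,8). |black|=11
Step 15: on BLACK (4,8): turn L to S, flip to white, move to (5,8). |black|=10
Step 16: on BLACK (5,8): turn L to E, flip to white, move to (5,9). |black|=9
Step 17: on BLACK (5,9): turn L to N, flip to white, move to (4,9). |black|=8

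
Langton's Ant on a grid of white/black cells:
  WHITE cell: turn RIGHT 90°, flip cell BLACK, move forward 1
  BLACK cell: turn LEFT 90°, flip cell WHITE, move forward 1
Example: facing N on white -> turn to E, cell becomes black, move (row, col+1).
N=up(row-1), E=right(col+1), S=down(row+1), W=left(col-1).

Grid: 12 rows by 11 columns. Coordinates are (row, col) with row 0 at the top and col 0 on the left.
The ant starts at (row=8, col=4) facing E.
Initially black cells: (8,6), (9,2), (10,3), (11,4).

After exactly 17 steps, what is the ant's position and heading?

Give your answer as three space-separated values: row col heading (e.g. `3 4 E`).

Step 1: on WHITE (8,4): turn R to S, flip to black, move to (9,4). |black|=5
Step 2: on WHITE (9,4): turn R to W, flip to black, move to (9,3). |black|=6
Step 3: on WHITE (9,3): turn R to N, flip to black, move to (8,3). |black|=7
Step 4: on WHITE (8,3): turn R to E, flip to black, move to (8,4). |black|=8
Step 5: on BLACK (8,4): turn L to N, flip to white, move to (7,4). |black|=7
Step 6: on WHITE (7,4): turn R to E, flip to black, move to (7,5). |black|=8
Step 7: on WHITE (7,5): turn R to S, flip to black, move to (8,5). |black|=9
Step 8: on WHITE (8,5): turn R to W, flip to black, move to (8,4). |black|=10
Step 9: on WHITE (8,4): turn R to N, flip to black, move to (7,4). |black|=11
Step 10: on BLACK (7,4): turn L to W, flip to white, move to (7,3). |black|=10
Step 11: on WHITE (7,3): turn R to N, flip to black, move to (6,3). |black|=11
Step 12: on WHITE (6,3): turn R to E, flip to black, move to (6,4). |black|=12
Step 13: on WHITE (6,4): turn R to S, flip to black, move to (7,4). |black|=13
Step 14: on WHITE (7,4): turn R to W, flip to black, move to (7,3). |black|=14
Step 15: on BLACK (7,3): turn L to S, flip to white, move to (8,3). |black|=13
Step 16: on BLACK (8,3): turn L to E, flip to white, move to (8,4). |black|=12
Step 17: on BLACK (8,4): turn L to N, flip to white, move to (7,4). |black|=11

Answer: 7 4 N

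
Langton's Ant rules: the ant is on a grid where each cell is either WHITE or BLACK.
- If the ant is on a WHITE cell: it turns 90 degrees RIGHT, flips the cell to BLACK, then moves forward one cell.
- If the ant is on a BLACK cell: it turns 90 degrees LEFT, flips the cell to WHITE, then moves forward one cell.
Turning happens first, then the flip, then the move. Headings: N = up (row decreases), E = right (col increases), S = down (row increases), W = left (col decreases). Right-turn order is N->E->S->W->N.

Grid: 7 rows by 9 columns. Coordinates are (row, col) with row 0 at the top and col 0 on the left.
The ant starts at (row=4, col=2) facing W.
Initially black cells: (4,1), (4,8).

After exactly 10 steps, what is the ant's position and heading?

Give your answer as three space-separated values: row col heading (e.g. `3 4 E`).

Step 1: on WHITE (4,2): turn R to N, flip to black, move to (3,2). |black|=3
Step 2: on WHITE (3,2): turn R to E, flip to black, move to (3,3). |black|=4
Step 3: on WHITE (3,3): turn R to S, flip to black, move to (4,3). |black|=5
Step 4: on WHITE (4,3): turn R to W, flip to black, move to (4,2). |black|=6
Step 5: on BLACK (4,2): turn L to S, flip to white, move to (5,2). |black|=5
Step 6: on WHITE (5,2): turn R to W, flip to black, move to (5,1). |black|=6
Step 7: on WHITE (5,1): turn R to N, flip to black, move to (4,1). |black|=7
Step 8: on BLACK (4,1): turn L to W, flip to white, move to (4,0). |black|=6
Step 9: on WHITE (4,0): turn R to N, flip to black, move to (3,0). |black|=7
Step 10: on WHITE (3,0): turn R to E, flip to black, move to (3,1). |black|=8

Answer: 3 1 E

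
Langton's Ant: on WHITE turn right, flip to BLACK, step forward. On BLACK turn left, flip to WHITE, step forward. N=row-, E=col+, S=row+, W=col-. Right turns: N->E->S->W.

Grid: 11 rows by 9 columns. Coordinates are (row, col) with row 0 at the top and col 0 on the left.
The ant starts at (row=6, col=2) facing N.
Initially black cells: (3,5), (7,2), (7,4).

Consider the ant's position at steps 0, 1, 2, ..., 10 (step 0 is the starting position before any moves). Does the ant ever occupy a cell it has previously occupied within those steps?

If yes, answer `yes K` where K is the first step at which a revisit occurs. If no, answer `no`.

Answer: yes 7

Derivation:
Step 1: on WHITE (6,2): turn R to E, flip to black, move to (6,3). |black|=4 — new cell
Step 2: on WHITE (6,3): turn R to S, flip to black, move to (7,3). |black|=5 — new cell
Step 3: on WHITE (7,3): turn R to W, flip to black, move to (7,2). |black|=6 — new cell
Step 4: on BLACK (7,2): turn L to S, flip to white, move to (8,2). |black|=5 — new cell
Step 5: on WHITE (8,2): turn R to W, flip to black, move to (8,1). |black|=6 — new cell
Step 6: on WHITE (8,1): turn R to N, flip to black, move to (7,1). |black|=7 — new cell
Step 7: on WHITE (7,1): turn R to E, flip to black, move to (7,2). |black|=8 — REVISIT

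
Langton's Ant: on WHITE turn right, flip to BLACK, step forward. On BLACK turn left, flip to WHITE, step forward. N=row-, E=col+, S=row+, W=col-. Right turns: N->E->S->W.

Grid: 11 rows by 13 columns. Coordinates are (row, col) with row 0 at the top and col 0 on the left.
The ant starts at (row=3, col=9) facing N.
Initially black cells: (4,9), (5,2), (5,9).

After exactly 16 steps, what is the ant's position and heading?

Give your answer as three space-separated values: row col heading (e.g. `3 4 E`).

Answer: 3 9 S

Derivation:
Step 1: on WHITE (3,9): turn R to E, flip to black, move to (3,10). |black|=4
Step 2: on WHITE (3,10): turn R to S, flip to black, move to (4,10). |black|=5
Step 3: on WHITE (4,10): turn R to W, flip to black, move to (4,9). |black|=6
Step 4: on BLACK (4,9): turn L to S, flip to white, move to (5,9). |black|=5
Step 5: on BLACK (5,9): turn L to E, flip to white, move to (5,10). |black|=4
Step 6: on WHITE (5,10): turn R to S, flip to black, move to (6,10). |black|=5
Step 7: on WHITE (6,10): turn R to W, flip to black, move to (6,9). |black|=6
Step 8: on WHITE (6,9): turn R to N, flip to black, move to (5,9). |black|=7
Step 9: on WHITE (5,9): turn R to E, flip to black, move to (5,10). |black|=8
Step 10: on BLACK (5,10): turn L to N, flip to white, move to (4,10). |black|=7
Step 11: on BLACK (4,10): turn L to W, flip to white, move to (4,9). |black|=6
Step 12: on WHITE (4,9): turn R to N, flip to black, move to (3,9). |black|=7
Step 13: on BLACK (3,9): turn L to W, flip to white, move to (3,8). |black|=6
Step 14: on WHITE (3,8): turn R to N, flip to black, move to (2,8). |black|=7
Step 15: on WHITE (2,8): turn R to E, flip to black, move to (2,9). |black|=8
Step 16: on WHITE (2,9): turn R to S, flip to black, move to (3,9). |black|=9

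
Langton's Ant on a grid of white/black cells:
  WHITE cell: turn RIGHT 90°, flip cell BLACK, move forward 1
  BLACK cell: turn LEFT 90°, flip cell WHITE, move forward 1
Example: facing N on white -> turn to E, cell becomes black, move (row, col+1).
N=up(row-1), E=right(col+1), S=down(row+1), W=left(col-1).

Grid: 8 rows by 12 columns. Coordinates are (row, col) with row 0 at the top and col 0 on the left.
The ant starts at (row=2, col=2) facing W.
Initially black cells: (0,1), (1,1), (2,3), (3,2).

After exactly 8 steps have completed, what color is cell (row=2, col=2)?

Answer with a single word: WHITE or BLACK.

Step 1: on WHITE (2,2): turn R to N, flip to black, move to (1,2). |black|=5
Step 2: on WHITE (1,2): turn R to E, flip to black, move to (1,3). |black|=6
Step 3: on WHITE (1,3): turn R to S, flip to black, move to (2,3). |black|=7
Step 4: on BLACK (2,3): turn L to E, flip to white, move to (2,4). |black|=6
Step 5: on WHITE (2,4): turn R to S, flip to black, move to (3,4). |black|=7
Step 6: on WHITE (3,4): turn R to W, flip to black, move to (3,3). |black|=8
Step 7: on WHITE (3,3): turn R to N, flip to black, move to (2,3). |black|=9
Step 8: on WHITE (2,3): turn R to E, flip to black, move to (2,4). |black|=10

Answer: BLACK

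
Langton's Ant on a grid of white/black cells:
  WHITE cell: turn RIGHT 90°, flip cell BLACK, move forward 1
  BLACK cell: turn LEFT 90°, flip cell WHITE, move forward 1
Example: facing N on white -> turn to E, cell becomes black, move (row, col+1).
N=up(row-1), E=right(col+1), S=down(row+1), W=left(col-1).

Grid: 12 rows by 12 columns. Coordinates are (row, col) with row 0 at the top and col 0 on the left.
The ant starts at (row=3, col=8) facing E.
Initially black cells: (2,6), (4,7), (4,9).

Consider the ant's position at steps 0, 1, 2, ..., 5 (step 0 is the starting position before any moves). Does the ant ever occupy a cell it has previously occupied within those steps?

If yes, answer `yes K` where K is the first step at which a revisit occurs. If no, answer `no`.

Step 1: on WHITE (3,8): turn R to S, flip to black, move to (4,8). |black|=4 — new cell
Step 2: on WHITE (4,8): turn R to W, flip to black, move to (4,7). |black|=5 — new cell
Step 3: on BLACK (4,7): turn L to S, flip to white, move to (5,7). |black|=4 — new cell
Step 4: on WHITE (5,7): turn R to W, flip to black, move to (5,6). |black|=5 — new cell
Step 5: on WHITE (5,6): turn R to N, flip to black, move to (4,6). |black|=6 — new cell
No revisit within 5 steps.

Answer: no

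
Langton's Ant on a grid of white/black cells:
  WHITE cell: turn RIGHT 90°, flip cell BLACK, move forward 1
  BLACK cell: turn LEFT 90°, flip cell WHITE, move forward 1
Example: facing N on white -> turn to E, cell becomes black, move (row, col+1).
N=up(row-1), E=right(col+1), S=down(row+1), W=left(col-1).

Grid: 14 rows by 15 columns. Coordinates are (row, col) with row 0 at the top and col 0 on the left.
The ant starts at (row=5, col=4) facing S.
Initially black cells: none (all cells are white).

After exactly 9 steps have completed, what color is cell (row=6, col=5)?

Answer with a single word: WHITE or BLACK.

Step 1: on WHITE (5,4): turn R to W, flip to black, move to (5,3). |black|=1
Step 2: on WHITE (5,3): turn R to N, flip to black, move to (4,3). |black|=2
Step 3: on WHITE (4,3): turn R to E, flip to black, move to (4,4). |black|=3
Step 4: on WHITE (4,4): turn R to S, flip to black, move to (5,4). |black|=4
Step 5: on BLACK (5,4): turn L to E, flip to white, move to (5,5). |black|=3
Step 6: on WHITE (5,5): turn R to S, flip to black, move to (6,5). |black|=4
Step 7: on WHITE (6,5): turn R to W, flip to black, move to (6,4). |black|=5
Step 8: on WHITE (6,4): turn R to N, flip to black, move to (5,4). |black|=6
Step 9: on WHITE (5,4): turn R to E, flip to black, move to (5,5). |black|=7

Answer: BLACK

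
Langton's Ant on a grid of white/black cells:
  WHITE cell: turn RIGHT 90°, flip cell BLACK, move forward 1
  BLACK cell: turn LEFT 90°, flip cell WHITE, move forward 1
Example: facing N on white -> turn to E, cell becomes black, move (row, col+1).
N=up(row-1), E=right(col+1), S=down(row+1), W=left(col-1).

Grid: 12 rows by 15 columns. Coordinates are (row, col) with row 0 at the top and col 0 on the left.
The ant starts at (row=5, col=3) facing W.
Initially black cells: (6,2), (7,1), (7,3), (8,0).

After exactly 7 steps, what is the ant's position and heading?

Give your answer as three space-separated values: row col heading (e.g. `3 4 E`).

Step 1: on WHITE (5,3): turn R to N, flip to black, move to (4,3). |black|=5
Step 2: on WHITE (4,3): turn R to E, flip to black, move to (4,4). |black|=6
Step 3: on WHITE (4,4): turn R to S, flip to black, move to (5,4). |black|=7
Step 4: on WHITE (5,4): turn R to W, flip to black, move to (5,3). |black|=8
Step 5: on BLACK (5,3): turn L to S, flip to white, move to (6,3). |black|=7
Step 6: on WHITE (6,3): turn R to W, flip to black, move to (6,2). |black|=8
Step 7: on BLACK (6,2): turn L to S, flip to white, move to (7,2). |black|=7

Answer: 7 2 S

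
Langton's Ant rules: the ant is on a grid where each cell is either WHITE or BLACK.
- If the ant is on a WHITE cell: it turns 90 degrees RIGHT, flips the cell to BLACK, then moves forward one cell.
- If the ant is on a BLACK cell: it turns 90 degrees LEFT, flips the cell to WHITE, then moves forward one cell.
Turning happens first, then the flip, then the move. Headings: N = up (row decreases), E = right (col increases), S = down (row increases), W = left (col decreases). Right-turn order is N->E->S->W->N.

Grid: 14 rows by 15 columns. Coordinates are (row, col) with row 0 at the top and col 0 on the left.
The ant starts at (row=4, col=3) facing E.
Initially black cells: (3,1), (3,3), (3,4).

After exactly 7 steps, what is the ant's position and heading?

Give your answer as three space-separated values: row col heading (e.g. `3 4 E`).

Answer: 2 2 N

Derivation:
Step 1: on WHITE (4,3): turn R to S, flip to black, move to (5,3). |black|=4
Step 2: on WHITE (5,3): turn R to W, flip to black, move to (5,2). |black|=5
Step 3: on WHITE (5,2): turn R to N, flip to black, move to (4,2). |black|=6
Step 4: on WHITE (4,2): turn R to E, flip to black, move to (4,3). |black|=7
Step 5: on BLACK (4,3): turn L to N, flip to white, move to (3,3). |black|=6
Step 6: on BLACK (3,3): turn L to W, flip to white, move to (3,2). |black|=5
Step 7: on WHITE (3,2): turn R to N, flip to black, move to (2,2). |black|=6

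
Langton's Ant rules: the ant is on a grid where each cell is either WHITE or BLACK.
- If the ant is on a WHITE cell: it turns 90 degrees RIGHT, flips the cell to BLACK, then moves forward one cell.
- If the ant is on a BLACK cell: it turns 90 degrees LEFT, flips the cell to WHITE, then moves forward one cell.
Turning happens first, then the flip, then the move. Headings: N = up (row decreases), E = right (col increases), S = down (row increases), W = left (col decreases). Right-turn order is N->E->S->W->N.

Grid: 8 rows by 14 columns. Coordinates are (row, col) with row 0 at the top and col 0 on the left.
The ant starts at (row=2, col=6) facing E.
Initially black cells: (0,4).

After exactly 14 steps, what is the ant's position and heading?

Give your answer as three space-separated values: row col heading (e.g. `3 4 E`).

Step 1: on WHITE (2,6): turn R to S, flip to black, move to (3,6). |black|=2
Step 2: on WHITE (3,6): turn R to W, flip to black, move to (3,5). |black|=3
Step 3: on WHITE (3,5): turn R to N, flip to black, move to (2,5). |black|=4
Step 4: on WHITE (2,5): turn R to E, flip to black, move to (2,6). |black|=5
Step 5: on BLACK (2,6): turn L to N, flip to white, move to (1,6). |black|=4
Step 6: on WHITE (1,6): turn R to E, flip to black, move to (1,7). |black|=5
Step 7: on WHITE (1,7): turn R to S, flip to black, move to (2,7). |black|=6
Step 8: on WHITE (2,7): turn R to W, flip to black, move to (2,6). |black|=7
Step 9: on WHITE (2,6): turn R to N, flip to black, move to (1,6). |black|=8
Step 10: on BLACK (1,6): turn L to W, flip to white, move to (1,5). |black|=7
Step 11: on WHITE (1,5): turn R to N, flip to black, move to (0,5). |black|=8
Step 12: on WHITE (0,5): turn R to E, flip to black, move to (0,6). |black|=9
Step 13: on WHITE (0,6): turn R to S, flip to black, move to (1,6). |black|=10
Step 14: on WHITE (1,6): turn R to W, flip to black, move to (1,5). |black|=11

Answer: 1 5 W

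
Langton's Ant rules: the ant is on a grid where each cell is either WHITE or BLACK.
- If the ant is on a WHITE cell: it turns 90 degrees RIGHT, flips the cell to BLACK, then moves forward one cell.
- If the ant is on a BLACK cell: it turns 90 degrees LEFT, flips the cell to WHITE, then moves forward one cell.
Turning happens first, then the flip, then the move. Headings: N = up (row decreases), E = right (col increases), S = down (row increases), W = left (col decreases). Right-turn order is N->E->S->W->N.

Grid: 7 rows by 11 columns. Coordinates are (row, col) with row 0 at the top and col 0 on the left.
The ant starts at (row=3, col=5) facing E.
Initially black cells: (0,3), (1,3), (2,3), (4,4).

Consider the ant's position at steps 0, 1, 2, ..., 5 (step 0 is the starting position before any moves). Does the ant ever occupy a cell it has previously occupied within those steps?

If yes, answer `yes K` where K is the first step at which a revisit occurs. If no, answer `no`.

Step 1: on WHITE (3,5): turn R to S, flip to black, move to (4,5). |black|=5 — new cell
Step 2: on WHITE (4,5): turn R to W, flip to black, move to (4,4). |black|=6 — new cell
Step 3: on BLACK (4,4): turn L to S, flip to white, move to (5,4). |black|=5 — new cell
Step 4: on WHITE (5,4): turn R to W, flip to black, move to (5,3). |black|=6 — new cell
Step 5: on WHITE (5,3): turn R to N, flip to black, move to (4,3). |black|=7 — new cell
No revisit within 5 steps.

Answer: no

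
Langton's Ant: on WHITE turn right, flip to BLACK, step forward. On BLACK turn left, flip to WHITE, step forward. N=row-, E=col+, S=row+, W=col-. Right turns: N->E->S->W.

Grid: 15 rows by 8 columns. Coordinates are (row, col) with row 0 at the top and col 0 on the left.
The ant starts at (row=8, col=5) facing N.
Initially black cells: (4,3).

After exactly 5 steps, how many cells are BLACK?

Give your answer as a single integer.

Answer: 4

Derivation:
Step 1: on WHITE (8,5): turn R to E, flip to black, move to (8,6). |black|=2
Step 2: on WHITE (8,6): turn R to S, flip to black, move to (9,6). |black|=3
Step 3: on WHITE (9,6): turn R to W, flip to black, move to (9,5). |black|=4
Step 4: on WHITE (9,5): turn R to N, flip to black, move to (8,5). |black|=5
Step 5: on BLACK (8,5): turn L to W, flip to white, move to (8,4). |black|=4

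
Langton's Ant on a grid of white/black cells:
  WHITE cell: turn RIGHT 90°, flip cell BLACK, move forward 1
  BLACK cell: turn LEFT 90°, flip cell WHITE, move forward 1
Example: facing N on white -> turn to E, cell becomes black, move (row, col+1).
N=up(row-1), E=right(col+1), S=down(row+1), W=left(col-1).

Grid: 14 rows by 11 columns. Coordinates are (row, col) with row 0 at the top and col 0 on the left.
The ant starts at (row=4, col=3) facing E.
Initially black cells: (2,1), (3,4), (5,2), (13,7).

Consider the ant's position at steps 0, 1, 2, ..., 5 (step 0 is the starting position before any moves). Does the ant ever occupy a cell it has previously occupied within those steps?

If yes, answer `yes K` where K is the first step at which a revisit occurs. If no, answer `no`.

Answer: no

Derivation:
Step 1: on WHITE (4,3): turn R to S, flip to black, move to (5,3). |black|=5 — new cell
Step 2: on WHITE (5,3): turn R to W, flip to black, move to (5,2). |black|=6 — new cell
Step 3: on BLACK (5,2): turn L to S, flip to white, move to (6,2). |black|=5 — new cell
Step 4: on WHITE (6,2): turn R to W, flip to black, move to (6,1). |black|=6 — new cell
Step 5: on WHITE (6,1): turn R to N, flip to black, move to (5,1). |black|=7 — new cell
No revisit within 5 steps.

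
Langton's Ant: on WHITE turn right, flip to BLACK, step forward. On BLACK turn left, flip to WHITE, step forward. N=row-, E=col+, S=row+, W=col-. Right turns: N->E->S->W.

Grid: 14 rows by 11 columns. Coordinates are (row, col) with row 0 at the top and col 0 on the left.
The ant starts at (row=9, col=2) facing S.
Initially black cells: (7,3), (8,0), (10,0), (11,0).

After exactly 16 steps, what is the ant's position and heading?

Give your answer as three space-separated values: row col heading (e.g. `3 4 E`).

Answer: 9 2 S

Derivation:
Step 1: on WHITE (9,2): turn R to W, flip to black, move to (9,1). |black|=5
Step 2: on WHITE (9,1): turn R to N, flip to black, move to (8,1). |black|=6
Step 3: on WHITE (8,1): turn R to E, flip to black, move to (8,2). |black|=7
Step 4: on WHITE (8,2): turn R to S, flip to black, move to (9,2). |black|=8
Step 5: on BLACK (9,2): turn L to E, flip to white, move to (9,3). |black|=7
Step 6: on WHITE (9,3): turn R to S, flip to black, move to (10,3). |black|=8
Step 7: on WHITE (10,3): turn R to W, flip to black, move to (10,2). |black|=9
Step 8: on WHITE (10,2): turn R to N, flip to black, move to (9,2). |black|=10
Step 9: on WHITE (9,2): turn R to E, flip to black, move to (9,3). |black|=11
Step 10: on BLACK (9,3): turn L to N, flip to white, move to (8,3). |black|=10
Step 11: on WHITE (8,3): turn R to E, flip to black, move to (8,4). |black|=11
Step 12: on WHITE (8,4): turn R to S, flip to black, move to (9,4). |black|=12
Step 13: on WHITE (9,4): turn R to W, flip to black, move to (9,3). |black|=13
Step 14: on WHITE (9,3): turn R to N, flip to black, move to (8,3). |black|=14
Step 15: on BLACK (8,3): turn L to W, flip to white, move to (8,2). |black|=13
Step 16: on BLACK (8,2): turn L to S, flip to white, move to (9,2). |black|=12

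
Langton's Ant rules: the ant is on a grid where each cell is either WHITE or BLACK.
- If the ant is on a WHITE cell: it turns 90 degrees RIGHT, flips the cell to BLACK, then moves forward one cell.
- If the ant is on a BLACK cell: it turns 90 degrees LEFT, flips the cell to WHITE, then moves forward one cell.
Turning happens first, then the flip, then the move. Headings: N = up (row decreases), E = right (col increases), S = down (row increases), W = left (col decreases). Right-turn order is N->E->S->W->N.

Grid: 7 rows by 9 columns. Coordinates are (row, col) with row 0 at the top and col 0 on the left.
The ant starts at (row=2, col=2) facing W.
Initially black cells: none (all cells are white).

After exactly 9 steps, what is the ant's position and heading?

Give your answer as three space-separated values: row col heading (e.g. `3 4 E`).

Answer: 3 2 S

Derivation:
Step 1: on WHITE (2,2): turn R to N, flip to black, move to (1,2). |black|=1
Step 2: on WHITE (1,2): turn R to E, flip to black, move to (1,3). |black|=2
Step 3: on WHITE (1,3): turn R to S, flip to black, move to (2,3). |black|=3
Step 4: on WHITE (2,3): turn R to W, flip to black, move to (2,2). |black|=4
Step 5: on BLACK (2,2): turn L to S, flip to white, move to (3,2). |black|=3
Step 6: on WHITE (3,2): turn R to W, flip to black, move to (3,1). |black|=4
Step 7: on WHITE (3,1): turn R to N, flip to black, move to (2,1). |black|=5
Step 8: on WHITE (2,1): turn R to E, flip to black, move to (2,2). |black|=6
Step 9: on WHITE (2,2): turn R to S, flip to black, move to (3,2). |black|=7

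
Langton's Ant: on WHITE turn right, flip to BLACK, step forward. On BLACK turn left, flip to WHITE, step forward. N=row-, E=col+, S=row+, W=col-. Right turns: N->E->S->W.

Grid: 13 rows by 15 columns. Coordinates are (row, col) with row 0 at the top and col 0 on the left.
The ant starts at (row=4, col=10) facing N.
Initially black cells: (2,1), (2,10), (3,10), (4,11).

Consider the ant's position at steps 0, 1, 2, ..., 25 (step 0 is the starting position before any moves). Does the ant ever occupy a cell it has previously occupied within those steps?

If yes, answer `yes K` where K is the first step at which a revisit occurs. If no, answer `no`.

Answer: yes 5

Derivation:
Step 1: on WHITE (4,10): turn R to E, flip to black, move to (4,11). |black|=5 — new cell
Step 2: on BLACK (4,11): turn L to N, flip to white, move to (3,11). |black|=4 — new cell
Step 3: on WHITE (3,11): turn R to E, flip to black, move to (3,12). |black|=5 — new cell
Step 4: on WHITE (3,12): turn R to S, flip to black, move to (4,12). |black|=6 — new cell
Step 5: on WHITE (4,12): turn R to W, flip to black, move to (4,11). |black|=7 — REVISIT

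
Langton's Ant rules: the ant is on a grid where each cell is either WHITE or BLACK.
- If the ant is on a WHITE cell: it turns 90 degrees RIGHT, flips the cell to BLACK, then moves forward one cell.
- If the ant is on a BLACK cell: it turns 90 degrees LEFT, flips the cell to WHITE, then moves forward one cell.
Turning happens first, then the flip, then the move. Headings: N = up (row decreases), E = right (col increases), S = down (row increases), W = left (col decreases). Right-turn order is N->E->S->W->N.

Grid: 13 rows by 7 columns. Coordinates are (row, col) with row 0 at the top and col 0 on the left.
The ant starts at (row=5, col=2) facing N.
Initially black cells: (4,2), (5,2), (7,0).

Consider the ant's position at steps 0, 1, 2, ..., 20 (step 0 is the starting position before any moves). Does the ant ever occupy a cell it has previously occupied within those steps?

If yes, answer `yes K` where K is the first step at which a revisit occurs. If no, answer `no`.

Step 1: on BLACK (5,2): turn L to W, flip to white, move to (5,1). |black|=2 — new cell
Step 2: on WHITE (5,1): turn R to N, flip to black, move to (4,1). |black|=3 — new cell
Step 3: on WHITE (4,1): turn R to E, flip to black, move to (4,2). |black|=4 — new cell
Step 4: on BLACK (4,2): turn L to N, flip to white, move to (3,2). |black|=3 — new cell
Step 5: on WHITE (3,2): turn R to E, flip to black, move to (3,3). |black|=4 — new cell
Step 6: on WHITE (3,3): turn R to S, flip to black, move to (4,3). |black|=5 — new cell
Step 7: on WHITE (4,3): turn R to W, flip to black, move to (4,2). |black|=6 — REVISIT

Answer: yes 7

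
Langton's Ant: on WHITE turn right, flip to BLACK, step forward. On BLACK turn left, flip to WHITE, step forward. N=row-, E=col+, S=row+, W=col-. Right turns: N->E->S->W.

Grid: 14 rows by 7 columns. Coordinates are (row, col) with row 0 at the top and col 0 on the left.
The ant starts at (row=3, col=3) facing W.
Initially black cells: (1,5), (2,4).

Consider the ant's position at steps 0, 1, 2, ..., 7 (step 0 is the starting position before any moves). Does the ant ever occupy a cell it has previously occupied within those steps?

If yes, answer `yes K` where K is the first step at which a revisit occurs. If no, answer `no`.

Answer: no

Derivation:
Step 1: on WHITE (3,3): turn R to N, flip to black, move to (2,3). |black|=3 — new cell
Step 2: on WHITE (2,3): turn R to E, flip to black, move to (2,4). |black|=4 — new cell
Step 3: on BLACK (2,4): turn L to N, flip to white, move to (1,4). |black|=3 — new cell
Step 4: on WHITE (1,4): turn R to E, flip to black, move to (1,5). |black|=4 — new cell
Step 5: on BLACK (1,5): turn L to N, flip to white, move to (0,5). |black|=3 — new cell
Step 6: on WHITE (0,5): turn R to E, flip to black, move to (0,6). |black|=4 — new cell
Step 7: on WHITE (0,6): turn R to S, flip to black, move to (1,6). |black|=5 — new cell
No revisit within 7 steps.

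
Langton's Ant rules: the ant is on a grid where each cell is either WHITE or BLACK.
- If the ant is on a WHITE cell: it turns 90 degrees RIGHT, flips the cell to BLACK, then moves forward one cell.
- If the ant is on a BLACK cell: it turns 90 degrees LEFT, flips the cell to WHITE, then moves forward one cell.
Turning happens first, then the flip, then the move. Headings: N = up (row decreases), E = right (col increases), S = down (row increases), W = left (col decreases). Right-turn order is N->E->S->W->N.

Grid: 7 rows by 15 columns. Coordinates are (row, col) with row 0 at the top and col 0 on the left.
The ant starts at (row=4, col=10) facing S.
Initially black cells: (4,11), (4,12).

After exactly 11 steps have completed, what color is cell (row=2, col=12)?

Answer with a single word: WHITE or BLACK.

Step 1: on WHITE (4,10): turn R to W, flip to black, move to (4,9). |black|=3
Step 2: on WHITE (4,9): turn R to N, flip to black, move to (3,9). |black|=4
Step 3: on WHITE (3,9): turn R to E, flip to black, move to (3,10). |black|=5
Step 4: on WHITE (3,10): turn R to S, flip to black, move to (4,10). |black|=6
Step 5: on BLACK (4,10): turn L to E, flip to white, move to (4,11). |black|=5
Step 6: on BLACK (4,11): turn L to N, flip to white, move to (3,11). |black|=4
Step 7: on WHITE (3,11): turn R to E, flip to black, move to (3,12). |black|=5
Step 8: on WHITE (3,12): turn R to S, flip to black, move to (4,12). |black|=6
Step 9: on BLACK (4,12): turn L to E, flip to white, move to (4,13). |black|=5
Step 10: on WHITE (4,13): turn R to S, flip to black, move to (5,13). |black|=6
Step 11: on WHITE (5,13): turn R to W, flip to black, move to (5,12). |black|=7

Answer: WHITE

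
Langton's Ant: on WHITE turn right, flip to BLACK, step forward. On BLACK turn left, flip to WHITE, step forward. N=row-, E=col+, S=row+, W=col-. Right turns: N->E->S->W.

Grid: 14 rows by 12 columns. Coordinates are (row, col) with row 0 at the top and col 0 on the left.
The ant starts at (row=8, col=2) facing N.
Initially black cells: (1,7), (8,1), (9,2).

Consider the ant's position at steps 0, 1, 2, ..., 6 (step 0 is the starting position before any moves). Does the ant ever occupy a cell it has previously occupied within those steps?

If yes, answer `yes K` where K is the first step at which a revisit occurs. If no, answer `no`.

Step 1: on WHITE (8,2): turn R to E, flip to black, move to (8,3). |black|=4 — new cell
Step 2: on WHITE (8,3): turn R to S, flip to black, move to (9,3). |black|=5 — new cell
Step 3: on WHITE (9,3): turn R to W, flip to black, move to (9,2). |black|=6 — new cell
Step 4: on BLACK (9,2): turn L to S, flip to white, move to (10,2). |black|=5 — new cell
Step 5: on WHITE (10,2): turn R to W, flip to black, move to (10,1). |black|=6 — new cell
Step 6: on WHITE (10,1): turn R to N, flip to black, move to (9,1). |black|=7 — new cell
No revisit within 6 steps.

Answer: no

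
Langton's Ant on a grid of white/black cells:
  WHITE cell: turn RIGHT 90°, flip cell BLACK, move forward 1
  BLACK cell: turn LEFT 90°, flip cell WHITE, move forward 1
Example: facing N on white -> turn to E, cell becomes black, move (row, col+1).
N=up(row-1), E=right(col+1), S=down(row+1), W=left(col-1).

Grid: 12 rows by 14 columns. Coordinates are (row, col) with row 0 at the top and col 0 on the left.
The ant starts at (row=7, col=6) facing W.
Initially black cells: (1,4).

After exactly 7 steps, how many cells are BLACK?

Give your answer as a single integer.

Step 1: on WHITE (7,6): turn R to N, flip to black, move to (6,6). |black|=2
Step 2: on WHITE (6,6): turn R to E, flip to black, move to (6,7). |black|=3
Step 3: on WHITE (6,7): turn R to S, flip to black, move to (7,7). |black|=4
Step 4: on WHITE (7,7): turn R to W, flip to black, move to (7,6). |black|=5
Step 5: on BLACK (7,6): turn L to S, flip to white, move to (8,6). |black|=4
Step 6: on WHITE (8,6): turn R to W, flip to black, move to (8,5). |black|=5
Step 7: on WHITE (8,5): turn R to N, flip to black, move to (7,5). |black|=6

Answer: 6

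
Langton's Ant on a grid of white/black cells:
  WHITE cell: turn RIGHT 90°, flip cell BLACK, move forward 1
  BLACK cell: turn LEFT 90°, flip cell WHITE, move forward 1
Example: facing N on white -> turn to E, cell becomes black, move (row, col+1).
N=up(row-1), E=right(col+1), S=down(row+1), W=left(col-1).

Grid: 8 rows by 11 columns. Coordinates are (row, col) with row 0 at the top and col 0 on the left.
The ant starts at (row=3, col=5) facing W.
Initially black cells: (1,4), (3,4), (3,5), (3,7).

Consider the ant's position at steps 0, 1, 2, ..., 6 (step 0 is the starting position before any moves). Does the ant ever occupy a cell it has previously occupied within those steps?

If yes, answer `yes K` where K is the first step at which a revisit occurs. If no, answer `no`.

Answer: no

Derivation:
Step 1: on BLACK (3,5): turn L to S, flip to white, move to (4,5). |black|=3 — new cell
Step 2: on WHITE (4,5): turn R to W, flip to black, move to (4,4). |black|=4 — new cell
Step 3: on WHITE (4,4): turn R to N, flip to black, move to (3,4). |black|=5 — new cell
Step 4: on BLACK (3,4): turn L to W, flip to white, move to (3,3). |black|=4 — new cell
Step 5: on WHITE (3,3): turn R to N, flip to black, move to (2,3). |black|=5 — new cell
Step 6: on WHITE (2,3): turn R to E, flip to black, move to (2,4). |black|=6 — new cell
No revisit within 6 steps.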